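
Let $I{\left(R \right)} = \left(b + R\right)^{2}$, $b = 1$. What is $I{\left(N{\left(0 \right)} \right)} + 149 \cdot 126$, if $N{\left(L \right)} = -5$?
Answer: $18790$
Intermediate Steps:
$I{\left(R \right)} = \left(1 + R\right)^{2}$
$I{\left(N{\left(0 \right)} \right)} + 149 \cdot 126 = \left(1 - 5\right)^{2} + 149 \cdot 126 = \left(-4\right)^{2} + 18774 = 16 + 18774 = 18790$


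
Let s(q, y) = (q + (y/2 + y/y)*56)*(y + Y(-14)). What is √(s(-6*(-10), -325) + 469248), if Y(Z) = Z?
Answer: 6*√97634 ≈ 1874.8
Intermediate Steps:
s(q, y) = (-14 + y)*(56 + q + 28*y) (s(q, y) = (q + (y/2 + y/y)*56)*(y - 14) = (q + (y*(½) + 1)*56)*(-14 + y) = (q + (y/2 + 1)*56)*(-14 + y) = (q + (1 + y/2)*56)*(-14 + y) = (q + (56 + 28*y))*(-14 + y) = (56 + q + 28*y)*(-14 + y) = (-14 + y)*(56 + q + 28*y))
√(s(-6*(-10), -325) + 469248) = √((-784 - 336*(-325) - (-84)*(-10) + 28*(-325)² - 6*(-10)*(-325)) + 469248) = √((-784 + 109200 - 14*60 + 28*105625 + 60*(-325)) + 469248) = √((-784 + 109200 - 840 + 2957500 - 19500) + 469248) = √(3045576 + 469248) = √3514824 = 6*√97634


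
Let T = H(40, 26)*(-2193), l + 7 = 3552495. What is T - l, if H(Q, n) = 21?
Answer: -3598541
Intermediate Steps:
l = 3552488 (l = -7 + 3552495 = 3552488)
T = -46053 (T = 21*(-2193) = -46053)
T - l = -46053 - 1*3552488 = -46053 - 3552488 = -3598541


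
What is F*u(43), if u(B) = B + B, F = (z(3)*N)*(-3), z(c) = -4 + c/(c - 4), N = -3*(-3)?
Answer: 16254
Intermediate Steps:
N = 9
z(c) = -4 + c/(-4 + c)
F = 189 (F = (((16 - 3*3)/(-4 + 3))*9)*(-3) = (((16 - 9)/(-1))*9)*(-3) = (-1*7*9)*(-3) = -7*9*(-3) = -63*(-3) = 189)
u(B) = 2*B
F*u(43) = 189*(2*43) = 189*86 = 16254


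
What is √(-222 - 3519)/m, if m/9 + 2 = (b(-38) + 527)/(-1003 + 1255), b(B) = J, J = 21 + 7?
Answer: 28*I*√3741/51 ≈ 33.58*I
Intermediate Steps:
J = 28
b(B) = 28
m = 51/28 (m = -18 + 9*((28 + 527)/(-1003 + 1255)) = -18 + 9*(555/252) = -18 + 9*(555*(1/252)) = -18 + 9*(185/84) = -18 + 555/28 = 51/28 ≈ 1.8214)
√(-222 - 3519)/m = √(-222 - 3519)/(51/28) = √(-3741)*(28/51) = (I*√3741)*(28/51) = 28*I*√3741/51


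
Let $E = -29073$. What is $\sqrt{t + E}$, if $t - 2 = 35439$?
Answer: $4 \sqrt{398} \approx 79.8$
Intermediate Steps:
$t = 35441$ ($t = 2 + 35439 = 35441$)
$\sqrt{t + E} = \sqrt{35441 - 29073} = \sqrt{6368} = 4 \sqrt{398}$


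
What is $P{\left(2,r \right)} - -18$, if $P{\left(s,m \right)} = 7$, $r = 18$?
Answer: $25$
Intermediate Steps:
$P{\left(2,r \right)} - -18 = 7 - -18 = 7 + 18 = 25$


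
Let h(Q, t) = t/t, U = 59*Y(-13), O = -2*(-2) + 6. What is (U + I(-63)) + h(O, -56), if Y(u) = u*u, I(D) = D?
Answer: 9909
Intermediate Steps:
O = 10 (O = 4 + 6 = 10)
Y(u) = u²
U = 9971 (U = 59*(-13)² = 59*169 = 9971)
h(Q, t) = 1
(U + I(-63)) + h(O, -56) = (9971 - 63) + 1 = 9908 + 1 = 9909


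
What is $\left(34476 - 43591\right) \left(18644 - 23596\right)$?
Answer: $45137480$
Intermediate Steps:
$\left(34476 - 43591\right) \left(18644 - 23596\right) = \left(-9115\right) \left(-4952\right) = 45137480$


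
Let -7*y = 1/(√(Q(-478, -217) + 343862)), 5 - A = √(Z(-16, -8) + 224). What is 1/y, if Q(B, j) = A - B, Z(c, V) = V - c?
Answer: -7*√(344345 - 2*√58) ≈ -4107.6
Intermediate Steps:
A = 5 - 2*√58 (A = 5 - √((-8 - 1*(-16)) + 224) = 5 - √((-8 + 16) + 224) = 5 - √(8 + 224) = 5 - √232 = 5 - 2*√58 ≈ -10.232)
Q(B, j) = 5 - B - 2*√58 (Q(B, j) = (5 - 2*√58) - B = 5 - B - 2*√58)
y = -1/(7*√(344345 - 2*√58)) (y = -1/(7*√((5 - 1*(-478) - 2*√58) + 343862)) = -1/(7*√((5 + 478 - 2*√58) + 343862)) = -1/(7*√((483 - 2*√58) + 343862)) = -1/(7*√(344345 - 2*√58)) ≈ -0.00024345)
1/y = 1/(-1/(7*√(344345 - 2*√58))) = -7*√(344345 - 2*√58)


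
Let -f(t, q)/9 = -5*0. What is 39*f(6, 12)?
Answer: 0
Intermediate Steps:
f(t, q) = 0 (f(t, q) = -(-45)*0 = -9*0 = 0)
39*f(6, 12) = 39*0 = 0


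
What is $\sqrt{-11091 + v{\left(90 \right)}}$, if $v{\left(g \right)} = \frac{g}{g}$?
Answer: $i \sqrt{11090} \approx 105.31 i$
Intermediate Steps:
$v{\left(g \right)} = 1$
$\sqrt{-11091 + v{\left(90 \right)}} = \sqrt{-11091 + 1} = \sqrt{-11090} = i \sqrt{11090}$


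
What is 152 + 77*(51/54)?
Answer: 4045/18 ≈ 224.72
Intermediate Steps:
152 + 77*(51/54) = 152 + 77*(51*(1/54)) = 152 + 77*(17/18) = 152 + 1309/18 = 4045/18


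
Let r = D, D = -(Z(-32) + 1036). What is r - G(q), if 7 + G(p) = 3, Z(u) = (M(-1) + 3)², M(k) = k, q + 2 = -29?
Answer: -1036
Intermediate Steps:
q = -31 (q = -2 - 29 = -31)
Z(u) = 4 (Z(u) = (-1 + 3)² = 2² = 4)
G(p) = -4 (G(p) = -7 + 3 = -4)
D = -1040 (D = -(4 + 1036) = -1*1040 = -1040)
r = -1040
r - G(q) = -1040 - 1*(-4) = -1040 + 4 = -1036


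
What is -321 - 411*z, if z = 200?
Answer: -82521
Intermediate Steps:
-321 - 411*z = -321 - 411*200 = -321 - 82200 = -82521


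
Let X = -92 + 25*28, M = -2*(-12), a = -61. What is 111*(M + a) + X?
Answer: -3499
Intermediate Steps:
M = 24
X = 608 (X = -92 + 700 = 608)
111*(M + a) + X = 111*(24 - 61) + 608 = 111*(-37) + 608 = -4107 + 608 = -3499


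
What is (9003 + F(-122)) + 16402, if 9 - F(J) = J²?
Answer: 10530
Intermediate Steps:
F(J) = 9 - J²
(9003 + F(-122)) + 16402 = (9003 + (9 - 1*(-122)²)) + 16402 = (9003 + (9 - 1*14884)) + 16402 = (9003 + (9 - 14884)) + 16402 = (9003 - 14875) + 16402 = -5872 + 16402 = 10530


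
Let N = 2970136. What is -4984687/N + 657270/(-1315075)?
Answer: -1701483709049/781190320040 ≈ -2.1781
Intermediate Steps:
-4984687/N + 657270/(-1315075) = -4984687/2970136 + 657270/(-1315075) = -4984687*1/2970136 + 657270*(-1/1315075) = -4984687/2970136 - 131454/263015 = -1701483709049/781190320040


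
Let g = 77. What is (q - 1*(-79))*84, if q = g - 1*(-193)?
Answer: 29316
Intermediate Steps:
q = 270 (q = 77 - 1*(-193) = 77 + 193 = 270)
(q - 1*(-79))*84 = (270 - 1*(-79))*84 = (270 + 79)*84 = 349*84 = 29316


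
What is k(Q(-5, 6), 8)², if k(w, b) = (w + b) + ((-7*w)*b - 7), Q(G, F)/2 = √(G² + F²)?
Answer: 738101 - 220*√61 ≈ 7.3638e+5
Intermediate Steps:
Q(G, F) = 2*√(F² + G²) (Q(G, F) = 2*√(G² + F²) = 2*√(F² + G²))
k(w, b) = -7 + b + w - 7*b*w (k(w, b) = (b + w) + (-7*b*w - 7) = (b + w) + (-7 - 7*b*w) = -7 + b + w - 7*b*w)
k(Q(-5, 6), 8)² = (-7 + 8 + 2*√(6² + (-5)²) - 7*8*2*√(6² + (-5)²))² = (-7 + 8 + 2*√(36 + 25) - 7*8*2*√(36 + 25))² = (-7 + 8 + 2*√61 - 7*8*2*√61)² = (-7 + 8 + 2*√61 - 112*√61)² = (1 - 110*√61)²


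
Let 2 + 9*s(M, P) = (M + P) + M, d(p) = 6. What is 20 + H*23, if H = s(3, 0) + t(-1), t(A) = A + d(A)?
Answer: 1307/9 ≈ 145.22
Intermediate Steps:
s(M, P) = -2/9 + P/9 + 2*M/9 (s(M, P) = -2/9 + ((M + P) + M)/9 = -2/9 + (P + 2*M)/9 = -2/9 + (P/9 + 2*M/9) = -2/9 + P/9 + 2*M/9)
t(A) = 6 + A (t(A) = A + 6 = 6 + A)
H = 49/9 (H = (-2/9 + (⅑)*0 + (2/9)*3) + (6 - 1) = (-2/9 + 0 + ⅔) + 5 = 4/9 + 5 = 49/9 ≈ 5.4444)
20 + H*23 = 20 + (49/9)*23 = 20 + 1127/9 = 1307/9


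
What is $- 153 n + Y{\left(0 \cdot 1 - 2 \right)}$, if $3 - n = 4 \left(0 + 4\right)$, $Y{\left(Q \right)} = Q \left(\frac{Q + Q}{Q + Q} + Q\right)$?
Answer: $1991$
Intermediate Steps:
$Y{\left(Q \right)} = Q \left(1 + Q\right)$ ($Y{\left(Q \right)} = Q \left(\frac{2 Q}{2 Q} + Q\right) = Q \left(2 Q \frac{1}{2 Q} + Q\right) = Q \left(1 + Q\right)$)
$n = -13$ ($n = 3 - 4 \left(0 + 4\right) = 3 - 4 \cdot 4 = 3 - 16 = -13$)
$- 153 n + Y{\left(0 \cdot 1 - 2 \right)} = \left(-153\right) \left(-13\right) + \left(0 \cdot 1 - 2\right) \left(1 + \left(0 \cdot 1 - 2\right)\right) = 1989 + \left(0 - 2\right) \left(1 + \left(0 - 2\right)\right) = 1989 - 2 \left(1 - 2\right) = 1989 - -2 = 1989 + 2 = 1991$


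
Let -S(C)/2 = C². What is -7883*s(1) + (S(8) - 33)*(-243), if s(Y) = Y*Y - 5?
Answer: 70655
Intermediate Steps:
s(Y) = -5 + Y² (s(Y) = Y² - 5 = -5 + Y²)
S(C) = -2*C²
-7883*s(1) + (S(8) - 33)*(-243) = -7883*(-5 + 1²) + (-2*8² - 33)*(-243) = -7883*(-5 + 1) + (-2*64 - 33)*(-243) = -7883*(-4) + (-128 - 33)*(-243) = 31532 - 161*(-243) = 31532 + 39123 = 70655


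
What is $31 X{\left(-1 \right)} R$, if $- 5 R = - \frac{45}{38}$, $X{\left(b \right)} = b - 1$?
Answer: $- \frac{279}{19} \approx -14.684$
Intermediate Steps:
$X{\left(b \right)} = -1 + b$
$R = \frac{9}{38}$ ($R = - \frac{\left(-45\right) \frac{1}{38}}{5} = \left(- \frac{1}{5}\right) \left(- \frac{45}{38}\right) = \frac{9}{38} \approx 0.23684$)
$31 X{\left(-1 \right)} R = 31 \left(-1 - 1\right) \frac{9}{38} = 31 \left(-2\right) \frac{9}{38} = \left(-62\right) \frac{9}{38} = - \frac{279}{19}$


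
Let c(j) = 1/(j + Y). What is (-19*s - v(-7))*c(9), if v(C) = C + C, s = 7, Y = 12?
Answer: -17/3 ≈ -5.6667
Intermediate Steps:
v(C) = 2*C
c(j) = 1/(12 + j) (c(j) = 1/(j + 12) = 1/(12 + j))
(-19*s - v(-7))*c(9) = (-19*7 - 2*(-7))/(12 + 9) = (-133 - 1*(-14))/21 = (-133 + 14)*(1/21) = -119*1/21 = -17/3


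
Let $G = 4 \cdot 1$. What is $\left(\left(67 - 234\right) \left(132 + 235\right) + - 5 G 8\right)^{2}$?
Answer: $3775979601$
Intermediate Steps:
$G = 4$
$\left(\left(67 - 234\right) \left(132 + 235\right) + - 5 G 8\right)^{2} = \left(\left(67 - 234\right) \left(132 + 235\right) + \left(-5\right) 4 \cdot 8\right)^{2} = \left(\left(-167\right) 367 - 160\right)^{2} = \left(-61289 - 160\right)^{2} = \left(-61449\right)^{2} = 3775979601$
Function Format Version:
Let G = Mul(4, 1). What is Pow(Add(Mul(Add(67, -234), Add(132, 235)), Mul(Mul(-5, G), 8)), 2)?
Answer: 3775979601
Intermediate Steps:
G = 4
Pow(Add(Mul(Add(67, -234), Add(132, 235)), Mul(Mul(-5, G), 8)), 2) = Pow(Add(Mul(Add(67, -234), Add(132, 235)), Mul(Mul(-5, 4), 8)), 2) = Pow(Add(Mul(-167, 367), Mul(-20, 8)), 2) = Pow(Add(-61289, -160), 2) = Pow(-61449, 2) = 3775979601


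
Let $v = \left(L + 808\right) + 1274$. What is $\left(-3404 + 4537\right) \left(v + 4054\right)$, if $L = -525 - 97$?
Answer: $6247362$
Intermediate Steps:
$L = -622$
$v = 1460$ ($v = \left(-622 + 808\right) + 1274 = 186 + 1274 = 1460$)
$\left(-3404 + 4537\right) \left(v + 4054\right) = \left(-3404 + 4537\right) \left(1460 + 4054\right) = 1133 \cdot 5514 = 6247362$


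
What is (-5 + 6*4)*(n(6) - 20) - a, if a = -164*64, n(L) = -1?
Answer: 10097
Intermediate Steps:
a = -10496
(-5 + 6*4)*(n(6) - 20) - a = (-5 + 6*4)*(-1 - 20) - 1*(-10496) = (-5 + 24)*(-21) + 10496 = 19*(-21) + 10496 = -399 + 10496 = 10097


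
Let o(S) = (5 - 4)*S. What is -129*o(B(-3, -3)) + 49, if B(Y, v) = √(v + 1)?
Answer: 49 - 129*I*√2 ≈ 49.0 - 182.43*I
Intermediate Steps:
B(Y, v) = √(1 + v)
o(S) = S (o(S) = 1*S = S)
-129*o(B(-3, -3)) + 49 = -129*√(1 - 3) + 49 = -129*I*√2 + 49 = 49 - 129*I*√2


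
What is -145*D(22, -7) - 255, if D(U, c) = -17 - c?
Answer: 1195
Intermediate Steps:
-145*D(22, -7) - 255 = -145*(-17 - 1*(-7)) - 255 = -145*(-17 + 7) - 255 = -145*(-10) - 255 = 1450 - 255 = 1195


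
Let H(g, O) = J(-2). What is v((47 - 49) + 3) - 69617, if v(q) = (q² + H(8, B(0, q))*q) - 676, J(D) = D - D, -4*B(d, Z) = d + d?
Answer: -70292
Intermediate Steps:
B(d, Z) = -d/2 (B(d, Z) = -(d + d)/4 = -d/2)
J(D) = 0
H(g, O) = 0
v(q) = -676 + q² (v(q) = (q² + 0*q) - 676 = (q² + 0) - 676 = q² - 676 = -676 + q²)
v((47 - 49) + 3) - 69617 = (-676 + ((47 - 49) + 3)²) - 69617 = (-676 + (-2 + 3)²) - 69617 = (-676 + 1²) - 69617 = (-676 + 1) - 69617 = -675 - 69617 = -70292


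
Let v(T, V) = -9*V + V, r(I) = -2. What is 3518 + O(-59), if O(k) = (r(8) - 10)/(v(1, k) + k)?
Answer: 1452922/413 ≈ 3518.0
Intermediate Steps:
v(T, V) = -8*V
O(k) = 12/(7*k) (O(k) = (-2 - 10)/(-8*k + k) = -12*(-1/(7*k)) = -(-12)/(7*k) = 12/(7*k))
3518 + O(-59) = 3518 + (12/7)/(-59) = 3518 + (12/7)*(-1/59) = 3518 - 12/413 = 1452922/413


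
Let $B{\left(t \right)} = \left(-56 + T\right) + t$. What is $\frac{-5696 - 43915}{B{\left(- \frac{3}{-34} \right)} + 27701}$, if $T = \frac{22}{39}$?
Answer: $- \frac{65784186}{36658135} \approx -1.7945$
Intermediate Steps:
$T = \frac{22}{39}$ ($T = 22 \cdot \frac{1}{39} = \frac{22}{39} \approx 0.5641$)
$B{\left(t \right)} = - \frac{2162}{39} + t$ ($B{\left(t \right)} = \left(-56 + \frac{22}{39}\right) + t = - \frac{2162}{39} + t$)
$\frac{-5696 - 43915}{B{\left(- \frac{3}{-34} \right)} + 27701} = \frac{-5696 - 43915}{\left(- \frac{2162}{39} - \frac{3}{-34}\right) + 27701} = - \frac{49611}{\left(- \frac{2162}{39} - - \frac{3}{34}\right) + 27701} = - \frac{49611}{\left(- \frac{2162}{39} + \frac{3}{34}\right) + 27701} = - \frac{49611}{- \frac{73391}{1326} + 27701} = - \frac{49611}{\frac{36658135}{1326}} = \left(-49611\right) \frac{1326}{36658135} = - \frac{65784186}{36658135}$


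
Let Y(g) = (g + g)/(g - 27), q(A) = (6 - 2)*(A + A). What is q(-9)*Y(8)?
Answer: 1152/19 ≈ 60.632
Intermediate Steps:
q(A) = 8*A (q(A) = 4*(2*A) = 8*A)
Y(g) = 2*g/(-27 + g) (Y(g) = (2*g)/(-27 + g) = 2*g/(-27 + g))
q(-9)*Y(8) = (8*(-9))*(2*8/(-27 + 8)) = -144*8/(-19) = -144*8*(-1)/19 = -72*(-16/19) = 1152/19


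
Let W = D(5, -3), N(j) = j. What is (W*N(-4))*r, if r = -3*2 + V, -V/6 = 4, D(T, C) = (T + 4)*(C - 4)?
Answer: -7560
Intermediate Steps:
D(T, C) = (-4 + C)*(4 + T) (D(T, C) = (4 + T)*(-4 + C) = (-4 + C)*(4 + T))
W = -63 (W = -16 - 4*5 + 4*(-3) - 3*5 = -16 - 20 - 12 - 15 = -63)
V = -24 (V = -6*4 = -24)
r = -30 (r = -3*2 - 24 = -6 - 24 = -30)
(W*N(-4))*r = -63*(-4)*(-30) = 252*(-30) = -7560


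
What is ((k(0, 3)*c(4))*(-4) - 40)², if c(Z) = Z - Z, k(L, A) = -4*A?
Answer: 1600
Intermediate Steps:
c(Z) = 0
((k(0, 3)*c(4))*(-4) - 40)² = ((-4*3*0)*(-4) - 40)² = (-12*0*(-4) - 40)² = (0*(-4) - 40)² = (0 - 40)² = (-40)² = 1600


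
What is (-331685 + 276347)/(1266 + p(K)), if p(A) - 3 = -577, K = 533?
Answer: -27669/346 ≈ -79.968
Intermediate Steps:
p(A) = -574 (p(A) = 3 - 577 = -574)
(-331685 + 276347)/(1266 + p(K)) = (-331685 + 276347)/(1266 - 574) = -55338/692 = -55338*1/692 = -27669/346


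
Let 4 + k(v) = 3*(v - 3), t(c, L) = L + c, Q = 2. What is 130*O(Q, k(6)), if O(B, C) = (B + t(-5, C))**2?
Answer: 520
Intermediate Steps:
k(v) = -13 + 3*v (k(v) = -4 + 3*(v - 3) = -4 + 3*(-3 + v) = -4 + (-9 + 3*v) = -13 + 3*v)
O(B, C) = (-5 + B + C)**2 (O(B, C) = (B + (C - 5))**2 = (B + (-5 + C))**2 = (-5 + B + C)**2)
130*O(Q, k(6)) = 130*(-5 + 2 + (-13 + 3*6))**2 = 130*(-5 + 2 + (-13 + 18))**2 = 130*(-5 + 2 + 5)**2 = 130*2**2 = 130*4 = 520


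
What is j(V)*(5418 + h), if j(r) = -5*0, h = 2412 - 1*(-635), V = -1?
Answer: 0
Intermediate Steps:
h = 3047 (h = 2412 + 635 = 3047)
j(r) = 0
j(V)*(5418 + h) = 0*(5418 + 3047) = 0*8465 = 0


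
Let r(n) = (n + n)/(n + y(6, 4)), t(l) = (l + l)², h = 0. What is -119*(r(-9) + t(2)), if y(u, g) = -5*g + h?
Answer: -57358/29 ≈ -1977.9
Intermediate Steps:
t(l) = 4*l² (t(l) = (2*l)² = 4*l²)
y(u, g) = -5*g (y(u, g) = -5*g + 0 = -5*g)
r(n) = 2*n/(-20 + n) (r(n) = (n + n)/(n - 5*4) = (2*n)/(n - 20) = (2*n)/(-20 + n) = 2*n/(-20 + n))
-119*(r(-9) + t(2)) = -119*(2*(-9)/(-20 - 9) + 4*2²) = -119*(2*(-9)/(-29) + 4*4) = -119*(2*(-9)*(-1/29) + 16) = -119*(18/29 + 16) = -119*482/29 = -57358/29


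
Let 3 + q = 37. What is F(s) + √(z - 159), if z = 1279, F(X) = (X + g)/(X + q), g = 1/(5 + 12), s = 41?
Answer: 698/1275 + 4*√70 ≈ 34.014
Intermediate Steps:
q = 34 (q = -3 + 37 = 34)
g = 1/17 ≈ 0.058824
F(X) = (1/17 + X)/(34 + X) (F(X) = (X + 1/17)/(X + 34) = (1/17 + X)/(34 + X))
F(s) + √(z - 159) = (1/17 + 41)/(34 + 41) + √(1279 - 159) = (698/17)/75 + √1120 = (1/75)*(698/17) + 4*√70 = 698/1275 + 4*√70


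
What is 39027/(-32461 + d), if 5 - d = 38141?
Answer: -39027/70597 ≈ -0.55281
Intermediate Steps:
d = -38136 (d = 5 - 1*38141 = 5 - 38141 = -38136)
39027/(-32461 + d) = 39027/(-32461 - 38136) = 39027/(-70597) = 39027*(-1/70597) = -39027/70597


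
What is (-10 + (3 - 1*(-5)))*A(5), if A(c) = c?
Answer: -10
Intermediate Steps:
(-10 + (3 - 1*(-5)))*A(5) = (-10 + (3 - 1*(-5)))*5 = (-10 + (3 + 5))*5 = (-10 + 8)*5 = -2*5 = -10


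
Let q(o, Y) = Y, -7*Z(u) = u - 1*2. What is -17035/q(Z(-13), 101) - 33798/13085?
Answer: -226316573/1321585 ≈ -171.25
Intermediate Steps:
Z(u) = 2/7 - u/7 (Z(u) = -(u - 1*2)/7 = -(u - 2)/7 = -(-2 + u)/7 = 2/7 - u/7)
-17035/q(Z(-13), 101) - 33798/13085 = -17035/101 - 33798/13085 = -226316573/1321585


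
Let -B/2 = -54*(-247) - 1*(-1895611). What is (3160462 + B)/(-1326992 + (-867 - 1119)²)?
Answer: -164359/654301 ≈ -0.25120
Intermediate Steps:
B = -3817898 (B = -2*(-54*(-247) - 1*(-1895611)) = -2*(13338 + 1895611) = -2*1908949 = -3817898)
(3160462 + B)/(-1326992 + (-867 - 1119)²) = (3160462 - 3817898)/(-1326992 + (-867 - 1119)²) = -657436/(-1326992 + (-1986)²) = -657436/(-1326992 + 3944196) = -657436/2617204 = -657436*1/2617204 = -164359/654301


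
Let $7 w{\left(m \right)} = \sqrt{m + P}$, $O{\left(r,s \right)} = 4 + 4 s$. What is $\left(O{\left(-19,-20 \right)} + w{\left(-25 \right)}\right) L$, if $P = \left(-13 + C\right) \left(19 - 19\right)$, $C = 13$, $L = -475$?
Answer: $36100 - \frac{2375 i}{7} \approx 36100.0 - 339.29 i$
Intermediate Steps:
$P = 0$ ($P = \left(-13 + 13\right) \left(19 - 19\right) = 0 \cdot 0 = 0$)
$w{\left(m \right)} = \frac{\sqrt{m}}{7}$ ($w{\left(m \right)} = \frac{\sqrt{m + 0}}{7} = \frac{\sqrt{m}}{7}$)
$\left(O{\left(-19,-20 \right)} + w{\left(-25 \right)}\right) L = \left(\left(4 + 4 \left(-20\right)\right) + \frac{\sqrt{-25}}{7}\right) \left(-475\right) = \left(\left(4 - 80\right) + \frac{5 i}{7}\right) \left(-475\right) = \left(-76 + \frac{5 i}{7}\right) \left(-475\right) = 36100 - \frac{2375 i}{7}$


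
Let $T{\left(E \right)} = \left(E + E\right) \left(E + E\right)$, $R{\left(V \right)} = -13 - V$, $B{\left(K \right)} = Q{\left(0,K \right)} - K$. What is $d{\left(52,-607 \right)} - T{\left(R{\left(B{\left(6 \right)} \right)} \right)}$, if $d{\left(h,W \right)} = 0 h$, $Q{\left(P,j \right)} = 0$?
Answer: $-196$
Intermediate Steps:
$B{\left(K \right)} = - K$ ($B{\left(K \right)} = 0 - K = - K$)
$T{\left(E \right)} = 4 E^{2}$ ($T{\left(E \right)} = 2 E 2 E = 4 E^{2}$)
$d{\left(h,W \right)} = 0$
$d{\left(52,-607 \right)} - T{\left(R{\left(B{\left(6 \right)} \right)} \right)} = 0 - 4 \left(-13 - \left(-1\right) 6\right)^{2} = 0 - 4 \left(-13 - -6\right)^{2} = 0 - 4 \left(-13 + 6\right)^{2} = 0 - 4 \left(-7\right)^{2} = 0 - 4 \cdot 49 = 0 - 196 = -196$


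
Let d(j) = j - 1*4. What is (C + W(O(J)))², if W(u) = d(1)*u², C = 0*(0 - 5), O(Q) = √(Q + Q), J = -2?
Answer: 144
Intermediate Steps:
d(j) = -4 + j (d(j) = j - 4 = -4 + j)
O(Q) = √2*√Q (O(Q) = √(2*Q) = √2*√Q)
C = 0 (C = 0*(-5) = 0)
W(u) = -3*u² (W(u) = (-4 + 1)*u² = -3*u²)
(C + W(O(J)))² = (0 - 3*(√2*√(-2))²)² = (0 - 3*(√2*(I*√2))²)² = (0 - 3*(2*I)²)² = (0 - 3*(-4))² = (0 + 12)² = 12² = 144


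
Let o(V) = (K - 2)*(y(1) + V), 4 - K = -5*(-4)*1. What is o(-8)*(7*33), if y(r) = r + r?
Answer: 24948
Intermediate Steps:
y(r) = 2*r
K = -16 (K = 4 - (-5*(-4)) = 4 - 20 = -16)
o(V) = -36 - 18*V (o(V) = (-16 - 2)*(2*1 + V) = -18*(2 + V) = -36 - 18*V)
o(-8)*(7*33) = (-36 - 18*(-8))*(7*33) = (-36 + 144)*231 = 108*231 = 24948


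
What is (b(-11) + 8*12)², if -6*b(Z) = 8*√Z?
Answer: 82768/9 - 256*I*√11 ≈ 9196.4 - 849.06*I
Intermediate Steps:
b(Z) = -4*√Z/3
(b(-11) + 8*12)² = (-4*I*√11/3 + 8*12)² = (-4*I*√11/3 + 96)² = (96 - 4*I*√11/3)²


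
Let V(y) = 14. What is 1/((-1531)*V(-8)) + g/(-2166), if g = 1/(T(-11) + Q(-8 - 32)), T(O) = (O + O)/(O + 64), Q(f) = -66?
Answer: -3244159/81709837440 ≈ -3.9703e-5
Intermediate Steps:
T(O) = 2*O/(64 + O) (T(O) = (2*O)/(64 + O) = 2*O/(64 + O))
g = -53/3520 (g = 1/(2*(-11)/(64 - 11) - 66) = 1/(2*(-11)/53 - 66) = 1/(2*(-11)*(1/53) - 66) = 1/(-22/53 - 66) = 1/(-3520/53) = -53/3520 ≈ -0.015057)
1/((-1531)*V(-8)) + g/(-2166) = 1/(-1531*14) - 53/3520/(-2166) = -1/1531*1/14 - 53/3520*(-1/2166) = -1/21434 + 53/7624320 = -3244159/81709837440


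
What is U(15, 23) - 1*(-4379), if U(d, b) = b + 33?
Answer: 4435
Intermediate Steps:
U(d, b) = 33 + b
U(15, 23) - 1*(-4379) = (33 + 23) - 1*(-4379) = 56 + 4379 = 4435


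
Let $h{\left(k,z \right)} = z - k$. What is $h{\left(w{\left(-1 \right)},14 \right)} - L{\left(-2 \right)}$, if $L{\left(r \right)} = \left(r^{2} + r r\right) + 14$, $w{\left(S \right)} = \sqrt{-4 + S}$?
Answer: $-8 - i \sqrt{5} \approx -8.0 - 2.2361 i$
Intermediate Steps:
$L{\left(r \right)} = 14 + 2 r^{2}$ ($L{\left(r \right)} = \left(r^{2} + r^{2}\right) + 14 = 2 r^{2} + 14 = 14 + 2 r^{2}$)
$h{\left(w{\left(-1 \right)},14 \right)} - L{\left(-2 \right)} = \left(14 - \sqrt{-4 - 1}\right) - \left(14 + 2 \left(-2\right)^{2}\right) = \left(14 - \sqrt{-5}\right) - \left(14 + 2 \cdot 4\right) = \left(14 - i \sqrt{5}\right) - \left(14 + 8\right) = \left(14 - i \sqrt{5}\right) - 22 = -8 - i \sqrt{5}$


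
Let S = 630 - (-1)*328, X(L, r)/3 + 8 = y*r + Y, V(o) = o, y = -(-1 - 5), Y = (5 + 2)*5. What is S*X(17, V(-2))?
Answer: 43110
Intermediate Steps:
Y = 35 (Y = 7*5 = 35)
y = 6 (y = -1*(-6) = 6)
X(L, r) = 81 + 18*r (X(L, r) = -24 + 3*(6*r + 35) = -24 + 3*(35 + 6*r) = -24 + (105 + 18*r) = 81 + 18*r)
S = 958 (S = 630 - 1*(-328) = 630 + 328 = 958)
S*X(17, V(-2)) = 958*(81 + 18*(-2)) = 958*(81 - 36) = 958*45 = 43110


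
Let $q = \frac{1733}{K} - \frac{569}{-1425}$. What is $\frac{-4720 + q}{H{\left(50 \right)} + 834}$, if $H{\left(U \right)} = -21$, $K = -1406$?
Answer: $- \frac{497811869}{85730850} \approx -5.8067$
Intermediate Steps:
$q = - \frac{87869}{105450}$ ($q = \frac{1733}{-1406} - \frac{569}{-1425} = 1733 \left(- \frac{1}{1406}\right) - - \frac{569}{1425} = - \frac{1733}{1406} + \frac{569}{1425} = - \frac{87869}{105450} \approx -0.83328$)
$\frac{-4720 + q}{H{\left(50 \right)} + 834} = \frac{-4720 - \frac{87869}{105450}}{-21 + 834} = - \frac{497811869}{105450 \cdot 813} = \left(- \frac{497811869}{105450}\right) \frac{1}{813} = - \frac{497811869}{85730850}$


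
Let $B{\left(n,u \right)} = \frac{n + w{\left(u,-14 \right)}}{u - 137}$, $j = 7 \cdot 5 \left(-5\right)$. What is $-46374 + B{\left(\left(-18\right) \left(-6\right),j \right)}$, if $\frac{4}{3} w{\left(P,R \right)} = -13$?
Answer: $- \frac{19291715}{416} \approx -46374.0$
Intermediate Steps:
$w{\left(P,R \right)} = - \frac{39}{4}$ ($w{\left(P,R \right)} = \frac{3}{4} \left(-13\right) = - \frac{39}{4}$)
$j = -175$ ($j = 35 \left(-5\right) = -175$)
$B{\left(n,u \right)} = \frac{- \frac{39}{4} + n}{-137 + u}$ ($B{\left(n,u \right)} = \frac{n - \frac{39}{4}}{u - 137} = \frac{- \frac{39}{4} + n}{-137 + u}$)
$-46374 + B{\left(\left(-18\right) \left(-6\right),j \right)} = -46374 + \frac{- \frac{39}{4} - -108}{-137 - 175} = -46374 + \frac{- \frac{39}{4} + 108}{-312} = -46374 - \frac{131}{416} = - \frac{19291715}{416}$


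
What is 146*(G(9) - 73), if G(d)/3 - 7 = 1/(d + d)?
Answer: -22703/3 ≈ -7567.7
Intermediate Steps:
G(d) = 21 + 3/(2*d) (G(d) = 21 + 3/(d + d) = 21 + 3/((2*d)) = 21 + 3*(1/(2*d)) = 21 + 3/(2*d))
146*(G(9) - 73) = 146*((21 + (3/2)/9) - 73) = 146*((21 + (3/2)*(⅑)) - 73) = 146*((21 + ⅙) - 73) = 146*(127/6 - 73) = 146*(-311/6) = -22703/3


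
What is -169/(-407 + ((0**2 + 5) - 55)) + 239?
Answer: 109392/457 ≈ 239.37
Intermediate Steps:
-169/(-407 + ((0**2 + 5) - 55)) + 239 = -169/(-407 + ((0 + 5) - 55)) + 239 = -169/(-407 + (5 - 55)) + 239 = -169/(-407 - 50) + 239 = -169/(-457) + 239 = -169*(-1/457) + 239 = 169/457 + 239 = 109392/457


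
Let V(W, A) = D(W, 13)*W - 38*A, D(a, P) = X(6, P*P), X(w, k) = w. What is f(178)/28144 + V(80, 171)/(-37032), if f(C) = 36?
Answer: 444541/2714137 ≈ 0.16379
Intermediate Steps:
D(a, P) = 6
V(W, A) = -38*A + 6*W (V(W, A) = 6*W - 38*A = -38*A + 6*W)
f(178)/28144 + V(80, 171)/(-37032) = 36/28144 + (-38*171 + 6*80)/(-37032) = 36*(1/28144) + (-6498 + 480)*(-1/37032) = 9/7036 - 6018*(-1/37032) = 9/7036 + 1003/6172 = 444541/2714137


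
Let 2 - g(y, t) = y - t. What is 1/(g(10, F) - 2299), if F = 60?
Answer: -1/2247 ≈ -0.00044504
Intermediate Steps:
g(y, t) = 2 + t - y (g(y, t) = 2 - (y - t) = 2 + (t - y) = 2 + t - y)
1/(g(10, F) - 2299) = 1/((2 + 60 - 1*10) - 2299) = 1/((2 + 60 - 10) - 2299) = 1/(52 - 2299) = 1/(-2247) = -1/2247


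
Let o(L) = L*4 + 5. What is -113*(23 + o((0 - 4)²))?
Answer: -10396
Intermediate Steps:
o(L) = 5 + 4*L (o(L) = 4*L + 5 = 5 + 4*L)
-113*(23 + o((0 - 4)²)) = -113*(23 + (5 + 4*(0 - 4)²)) = -113*(23 + (5 + 4*(-4)²)) = -113*(23 + (5 + 4*16)) = -113*(23 + (5 + 64)) = -113*(23 + 69) = -113*92 = -10396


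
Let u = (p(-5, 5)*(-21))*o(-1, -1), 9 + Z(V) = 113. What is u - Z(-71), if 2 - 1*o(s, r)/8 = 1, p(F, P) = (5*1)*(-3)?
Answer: 2416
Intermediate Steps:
p(F, P) = -15 (p(F, P) = 5*(-3) = -15)
Z(V) = 104 (Z(V) = -9 + 113 = 104)
o(s, r) = 8 (o(s, r) = 16 - 8*1 = 16 - 8 = 8)
u = 2520 (u = -15*(-21)*8 = 315*8 = 2520)
u - Z(-71) = 2520 - 1*104 = 2520 - 104 = 2416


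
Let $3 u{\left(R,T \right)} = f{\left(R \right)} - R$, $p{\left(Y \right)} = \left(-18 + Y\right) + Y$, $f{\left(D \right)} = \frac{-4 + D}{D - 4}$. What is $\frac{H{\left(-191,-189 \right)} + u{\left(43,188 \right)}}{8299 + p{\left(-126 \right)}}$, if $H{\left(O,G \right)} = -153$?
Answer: $- \frac{167}{8029} \approx -0.0208$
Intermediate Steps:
$f{\left(D \right)} = 1$ ($f{\left(D \right)} = \frac{-4 + D}{-4 + D} = 1$)
$p{\left(Y \right)} = -18 + 2 Y$
$u{\left(R,T \right)} = \frac{1}{3} - \frac{R}{3}$ ($u{\left(R,T \right)} = \frac{1 - R}{3} = \frac{1}{3} - \frac{R}{3}$)
$\frac{H{\left(-191,-189 \right)} + u{\left(43,188 \right)}}{8299 + p{\left(-126 \right)}} = \frac{-153 + \left(\frac{1}{3} - \frac{43}{3}\right)}{8299 + \left(-18 + 2 \left(-126\right)\right)} = \frac{-153 + \left(\frac{1}{3} - \frac{43}{3}\right)}{8299 - 270} = \frac{-153 - 14}{8299 - 270} = - \frac{167}{8029}$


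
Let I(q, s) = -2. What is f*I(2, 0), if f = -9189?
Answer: 18378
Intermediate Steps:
f*I(2, 0) = -9189*(-2) = 18378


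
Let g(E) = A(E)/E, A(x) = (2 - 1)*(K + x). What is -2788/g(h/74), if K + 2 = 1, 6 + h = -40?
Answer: -16031/15 ≈ -1068.7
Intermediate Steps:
h = -46 (h = -6 - 40 = -46)
K = -1 (K = -2 + 1 = -1)
A(x) = -1 + x (A(x) = (2 - 1)*(-1 + x) = 1*(-1 + x) = -1 + x)
g(E) = (-1 + E)/E
-2788/g(h/74) = -2788*(-23/(37*(-1 - 46/74))) = -2788*(-23/(37*(-1 - 46*1/74))) = -2788*(-23/(37*(-1 - 23/37))) = -2788/((-37/23*(-60/37))) = -2788/60/23 = -2788*23/60 = -16031/15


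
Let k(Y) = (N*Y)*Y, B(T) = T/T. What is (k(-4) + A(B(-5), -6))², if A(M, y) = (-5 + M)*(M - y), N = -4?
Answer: 8464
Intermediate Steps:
B(T) = 1
k(Y) = -4*Y² (k(Y) = (-4*Y)*Y = -4*Y²)
(k(-4) + A(B(-5), -6))² = (-4*(-4)² + (1² - 5*1 + 5*(-6) - 1*1*(-6)))² = (-4*16 + (1 - 5 - 30 + 6))² = (-64 - 28)² = (-92)² = 8464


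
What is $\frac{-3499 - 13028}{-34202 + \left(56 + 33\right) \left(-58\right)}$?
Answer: $\frac{16527}{39364} \approx 0.41985$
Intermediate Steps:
$\frac{-3499 - 13028}{-34202 + \left(56 + 33\right) \left(-58\right)} = - \frac{16527}{-34202 + 89 \left(-58\right)} = - \frac{16527}{-34202 - 5162} = - \frac{16527}{-39364} = \left(-16527\right) \left(- \frac{1}{39364}\right) = \frac{16527}{39364}$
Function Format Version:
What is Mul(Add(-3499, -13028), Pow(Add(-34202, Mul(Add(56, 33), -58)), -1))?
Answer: Rational(16527, 39364) ≈ 0.41985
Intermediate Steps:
Mul(Add(-3499, -13028), Pow(Add(-34202, Mul(Add(56, 33), -58)), -1)) = Mul(-16527, Pow(Add(-34202, Mul(89, -58)), -1)) = Mul(-16527, Pow(Add(-34202, -5162), -1)) = Mul(-16527, Pow(-39364, -1)) = Mul(-16527, Rational(-1, 39364)) = Rational(16527, 39364)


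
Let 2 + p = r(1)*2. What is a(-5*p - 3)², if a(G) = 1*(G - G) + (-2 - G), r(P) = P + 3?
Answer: 961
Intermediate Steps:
r(P) = 3 + P
p = 6 (p = -2 + (3 + 1)*2 = -2 + 4*2 = -2 + 8 = 6)
a(G) = -2 - G (a(G) = 1*0 + (-2 - G) = 0 + (-2 - G) = -2 - G)
a(-5*p - 3)² = (-2 - (-5*6 - 3))² = (-2 - (-30 - 3))² = (-2 - 1*(-33))² = (-2 + 33)² = 31² = 961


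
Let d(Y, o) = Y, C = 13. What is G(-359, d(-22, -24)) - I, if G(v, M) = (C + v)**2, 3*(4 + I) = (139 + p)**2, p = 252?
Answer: 206279/3 ≈ 68760.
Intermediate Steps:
I = 152869/3 (I = -4 + (139 + 252)**2/3 = -4 + (1/3)*391**2 = -4 + (1/3)*152881 = -4 + 152881/3 = 152869/3 ≈ 50956.)
G(v, M) = (13 + v)**2
G(-359, d(-22, -24)) - I = (13 - 359)**2 - 1*152869/3 = (-346)**2 - 152869/3 = 119716 - 152869/3 = 206279/3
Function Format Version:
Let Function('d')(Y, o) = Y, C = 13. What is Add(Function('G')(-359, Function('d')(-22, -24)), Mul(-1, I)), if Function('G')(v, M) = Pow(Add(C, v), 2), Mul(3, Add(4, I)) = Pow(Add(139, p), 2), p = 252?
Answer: Rational(206279, 3) ≈ 68760.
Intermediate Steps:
I = Rational(152869, 3) (I = Add(-4, Mul(Rational(1, 3), Pow(Add(139, 252), 2))) = Add(-4, Mul(Rational(1, 3), Pow(391, 2))) = Add(-4, Mul(Rational(1, 3), 152881)) = Add(-4, Rational(152881, 3)) = Rational(152869, 3) ≈ 50956.)
Function('G')(v, M) = Pow(Add(13, v), 2)
Add(Function('G')(-359, Function('d')(-22, -24)), Mul(-1, I)) = Add(Pow(Add(13, -359), 2), Mul(-1, Rational(152869, 3))) = Add(Pow(-346, 2), Rational(-152869, 3)) = Add(119716, Rational(-152869, 3)) = Rational(206279, 3)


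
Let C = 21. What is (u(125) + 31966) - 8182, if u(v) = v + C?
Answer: 23930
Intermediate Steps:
u(v) = 21 + v (u(v) = v + 21 = 21 + v)
(u(125) + 31966) - 8182 = ((21 + 125) + 31966) - 8182 = (146 + 31966) - 8182 = 32112 - 8182 = 23930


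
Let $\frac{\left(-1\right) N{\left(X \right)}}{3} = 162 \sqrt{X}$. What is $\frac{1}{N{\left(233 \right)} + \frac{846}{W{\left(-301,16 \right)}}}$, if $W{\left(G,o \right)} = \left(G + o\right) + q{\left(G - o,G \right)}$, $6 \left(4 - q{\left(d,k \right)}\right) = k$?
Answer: $\frac{65095}{977471592903} - \frac{1918225 \sqrt{233}}{217215909534} \approx -0.00013473$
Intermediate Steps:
$q{\left(d,k \right)} = 4 - \frac{k}{6}$
$W{\left(G,o \right)} = 4 + o + \frac{5 G}{6}$ ($W{\left(G,o \right)} = \left(G + o\right) - \left(-4 + \frac{G}{6}\right) = 4 + o + \frac{5 G}{6}$)
$N{\left(X \right)} = - 486 \sqrt{X}$ ($N{\left(X \right)} = - 3 \cdot 162 \sqrt{X} = - 486 \sqrt{X}$)
$\frac{1}{N{\left(233 \right)} + \frac{846}{W{\left(-301,16 \right)}}} = \frac{1}{- 486 \sqrt{233} + \frac{846}{4 + 16 + \frac{5}{6} \left(-301\right)}} = \frac{1}{- 486 \sqrt{233} + \frac{846}{4 + 16 - \frac{1505}{6}}} = \frac{1}{- 486 \sqrt{233} + \frac{846}{- \frac{1385}{6}}} = \frac{1}{- 486 \sqrt{233} + 846 \left(- \frac{6}{1385}\right)} = \frac{1}{- 486 \sqrt{233} - \frac{5076}{1385}} = \frac{1}{- \frac{5076}{1385} - 486 \sqrt{233}}$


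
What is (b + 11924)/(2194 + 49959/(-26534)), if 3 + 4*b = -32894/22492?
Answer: 7115609924277/1308261507404 ≈ 5.4390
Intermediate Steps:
b = -50185/44984 (b = -3/4 + (-32894/22492)/4 = -3/4 + (-32894*1/22492)/4 = -3/4 + (1/4)*(-16447/11246) = -3/4 - 16447/44984 = -50185/44984 ≈ -1.1156)
(b + 11924)/(2194 + 49959/(-26534)) = (-50185/44984 + 11924)/(2194 + 49959/(-26534)) = 536339031/(44984*(2194 + 49959*(-1/26534))) = 536339031/(44984*(2194 - 49959/26534)) = 536339031/(44984*(58165637/26534)) = (536339031/44984)*(26534/58165637) = 7115609924277/1308261507404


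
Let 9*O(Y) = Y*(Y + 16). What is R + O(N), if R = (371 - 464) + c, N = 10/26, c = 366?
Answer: 138766/507 ≈ 273.70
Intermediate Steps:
N = 5/13 (N = 10*(1/26) = 5/13 ≈ 0.38462)
O(Y) = Y*(16 + Y)/9 (O(Y) = (Y*(Y + 16))/9 = (Y*(16 + Y))/9 = Y*(16 + Y)/9)
R = 273 (R = (371 - 464) + 366 = -93 + 366 = 273)
R + O(N) = 273 + (1/9)*(5/13)*(16 + 5/13) = 273 + (1/9)*(5/13)*(213/13) = 273 + 355/507 = 138766/507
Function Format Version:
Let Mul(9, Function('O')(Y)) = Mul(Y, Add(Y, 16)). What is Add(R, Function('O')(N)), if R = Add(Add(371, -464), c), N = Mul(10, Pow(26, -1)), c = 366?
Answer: Rational(138766, 507) ≈ 273.70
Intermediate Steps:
N = Rational(5, 13) (N = Mul(10, Rational(1, 26)) = Rational(5, 13) ≈ 0.38462)
Function('O')(Y) = Mul(Rational(1, 9), Y, Add(16, Y)) (Function('O')(Y) = Mul(Rational(1, 9), Mul(Y, Add(Y, 16))) = Mul(Rational(1, 9), Mul(Y, Add(16, Y))) = Mul(Rational(1, 9), Y, Add(16, Y)))
R = 273 (R = Add(Add(371, -464), 366) = Add(-93, 366) = 273)
Add(R, Function('O')(N)) = Add(273, Mul(Rational(1, 9), Rational(5, 13), Add(16, Rational(5, 13)))) = Add(273, Mul(Rational(1, 9), Rational(5, 13), Rational(213, 13))) = Add(273, Rational(355, 507)) = Rational(138766, 507)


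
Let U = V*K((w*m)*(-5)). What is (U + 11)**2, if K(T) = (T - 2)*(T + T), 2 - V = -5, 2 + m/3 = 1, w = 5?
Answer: 5876908921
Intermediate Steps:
m = -3 (m = -6 + 3*1 = -6 + 3 = -3)
V = 7 (V = 2 - 1*(-5) = 2 + 5 = 7)
K(T) = 2*T*(-2 + T) (K(T) = (-2 + T)*(2*T) = 2*T*(-2 + T))
U = 76650 (U = 7*(2*((5*(-3))*(-5))*(-2 + (5*(-3))*(-5))) = 7*(2*(-15*(-5))*(-2 - 15*(-5))) = 7*(2*75*(-2 + 75)) = 7*(2*75*73) = 7*10950 = 76650)
(U + 11)**2 = (76650 + 11)**2 = 76661**2 = 5876908921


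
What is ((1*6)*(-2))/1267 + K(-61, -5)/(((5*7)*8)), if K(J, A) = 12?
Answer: 423/12670 ≈ 0.033386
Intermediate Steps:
((1*6)*(-2))/1267 + K(-61, -5)/(((5*7)*8)) = ((1*6)*(-2))/1267 + 12/(((5*7)*8)) = (6*(-2))*(1/1267) + 12/((35*8)) = -12*1/1267 + 12/280 = -12/1267 + 12*(1/280) = -12/1267 + 3/70 = 423/12670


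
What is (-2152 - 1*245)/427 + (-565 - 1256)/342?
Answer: -532447/48678 ≈ -10.938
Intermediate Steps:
(-2152 - 1*245)/427 + (-565 - 1256)/342 = (-2152 - 245)*(1/427) - 1821*1/342 = -2397*1/427 - 607/114 = -2397/427 - 607/114 = -532447/48678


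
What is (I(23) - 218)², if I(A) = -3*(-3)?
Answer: 43681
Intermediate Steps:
I(A) = 9
(I(23) - 218)² = (9 - 218)² = (-209)² = 43681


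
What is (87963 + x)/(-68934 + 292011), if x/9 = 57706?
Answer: 202439/74359 ≈ 2.7225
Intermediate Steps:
x = 519354 (x = 9*57706 = 519354)
(87963 + x)/(-68934 + 292011) = (87963 + 519354)/(-68934 + 292011) = 607317/223077 = 607317*(1/223077) = 202439/74359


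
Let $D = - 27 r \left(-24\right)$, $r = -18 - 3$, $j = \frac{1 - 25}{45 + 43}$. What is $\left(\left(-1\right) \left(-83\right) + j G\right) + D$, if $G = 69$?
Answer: $- \frac{148982}{11} \approx -13544.0$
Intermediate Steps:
$j = - \frac{3}{11}$ ($j = - \frac{24}{88} = \left(-24\right) \frac{1}{88} = - \frac{3}{11} \approx -0.27273$)
$r = -21$ ($r = -18 - 3 = -21$)
$D = -13608$ ($D = \left(-27\right) \left(-21\right) \left(-24\right) = 567 \left(-24\right) = -13608$)
$\left(\left(-1\right) \left(-83\right) + j G\right) + D = \left(\left(-1\right) \left(-83\right) - \frac{207}{11}\right) - 13608 = \left(83 - \frac{207}{11}\right) - 13608 = \frac{706}{11} - 13608 = - \frac{148982}{11}$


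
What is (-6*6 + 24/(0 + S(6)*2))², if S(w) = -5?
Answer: 36864/25 ≈ 1474.6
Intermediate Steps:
(-6*6 + 24/(0 + S(6)*2))² = (-6*6 + 24/(0 - 5*2))² = (-36 + 24/(0 - 10))² = (-36 + 24/(-10))² = (-36 + 24*(-⅒))² = (-36 - 12/5)² = (-192/5)² = 36864/25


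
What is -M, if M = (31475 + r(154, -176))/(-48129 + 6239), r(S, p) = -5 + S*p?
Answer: 37/355 ≈ 0.10423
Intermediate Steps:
M = -37/355 (M = (31475 + (-5 + 154*(-176)))/(-48129 + 6239) = (31475 + (-5 - 27104))/(-41890) = (31475 - 27109)*(-1/41890) = 4366*(-1/41890) = -37/355 ≈ -0.10423)
-M = -1*(-37/355) = 37/355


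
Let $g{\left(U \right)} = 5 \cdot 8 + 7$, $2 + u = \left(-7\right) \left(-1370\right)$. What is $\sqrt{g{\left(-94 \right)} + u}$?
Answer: $\sqrt{9635} \approx 98.158$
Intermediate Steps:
$u = 9588$ ($u = -2 - -9590 = -2 + 9590 = 9588$)
$g{\left(U \right)} = 47$ ($g{\left(U \right)} = 40 + 7 = 47$)
$\sqrt{g{\left(-94 \right)} + u} = \sqrt{47 + 9588} = \sqrt{9635}$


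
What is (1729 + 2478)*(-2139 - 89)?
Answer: -9373196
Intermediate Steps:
(1729 + 2478)*(-2139 - 89) = 4207*(-2228) = -9373196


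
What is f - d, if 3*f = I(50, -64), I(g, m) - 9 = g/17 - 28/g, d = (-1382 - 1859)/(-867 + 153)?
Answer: -1901/2550 ≈ -0.74549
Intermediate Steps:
d = 463/102 (d = -3241/(-714) = -3241*(-1/714) = 463/102 ≈ 4.5392)
I(g, m) = 9 - 28/g + g/17 (I(g, m) = 9 + (g/17 - 28/g) = 9 + (-28/g + g/17) = 9 - 28/g + g/17)
f = 4837/1275 (f = (9 - 28/50 + (1/17)*50)/3 = (9 - 28*1/50 + 50/17)/3 = (9 - 14/25 + 50/17)/3 = (1/3)*(4837/425) = 4837/1275 ≈ 3.7937)
f - d = 4837/1275 - 1*463/102 = 4837/1275 - 463/102 = -1901/2550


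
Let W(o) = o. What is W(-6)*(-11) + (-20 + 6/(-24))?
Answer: 183/4 ≈ 45.750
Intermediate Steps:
W(-6)*(-11) + (-20 + 6/(-24)) = -6*(-11) + (-20 + 6/(-24)) = 66 + (-20 + 6*(-1/24)) = 66 + (-20 - ¼) = 66 - 81/4 = 183/4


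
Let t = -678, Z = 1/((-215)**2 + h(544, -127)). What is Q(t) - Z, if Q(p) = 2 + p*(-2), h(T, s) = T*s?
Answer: 31047955/22863 ≈ 1358.0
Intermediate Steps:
Z = -1/22863 (Z = 1/((-215)**2 + 544*(-127)) = 1/(46225 - 69088) = 1/(-22863) = -1/22863 ≈ -4.3739e-5)
Q(p) = 2 - 2*p
Q(t) - Z = (2 - 2*(-678)) - 1*(-1/22863) = (2 + 1356) + 1/22863 = 1358 + 1/22863 = 31047955/22863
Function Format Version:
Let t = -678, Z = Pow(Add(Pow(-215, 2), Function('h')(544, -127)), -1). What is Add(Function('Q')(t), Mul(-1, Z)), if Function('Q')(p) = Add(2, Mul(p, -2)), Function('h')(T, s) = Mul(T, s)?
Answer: Rational(31047955, 22863) ≈ 1358.0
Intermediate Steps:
Z = Rational(-1, 22863) (Z = Pow(Add(Pow(-215, 2), Mul(544, -127)), -1) = Pow(Add(46225, -69088), -1) = Pow(-22863, -1) = Rational(-1, 22863) ≈ -4.3739e-5)
Function('Q')(p) = Add(2, Mul(-2, p))
Add(Function('Q')(t), Mul(-1, Z)) = Add(Add(2, Mul(-2, -678)), Mul(-1, Rational(-1, 22863))) = Add(Add(2, 1356), Rational(1, 22863)) = Add(1358, Rational(1, 22863)) = Rational(31047955, 22863)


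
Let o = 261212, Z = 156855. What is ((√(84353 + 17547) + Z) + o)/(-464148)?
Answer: -418067/464148 - 5*√1019/232074 ≈ -0.90141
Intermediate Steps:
((√(84353 + 17547) + Z) + o)/(-464148) = ((√(84353 + 17547) + 156855) + 261212)/(-464148) = ((√101900 + 156855) + 261212)*(-1/464148) = ((10*√1019 + 156855) + 261212)*(-1/464148) = ((156855 + 10*√1019) + 261212)*(-1/464148) = (418067 + 10*√1019)*(-1/464148) = -418067/464148 - 5*√1019/232074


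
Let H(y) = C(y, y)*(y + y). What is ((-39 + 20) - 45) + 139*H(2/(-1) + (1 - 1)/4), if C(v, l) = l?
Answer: 1048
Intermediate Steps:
H(y) = 2*y² (H(y) = y*(y + y) = y*(2*y) = 2*y²)
((-39 + 20) - 45) + 139*H(2/(-1) + (1 - 1)/4) = ((-39 + 20) - 45) + 139*(2*(2/(-1) + (1 - 1)/4)²) = (-19 - 45) + 139*(2*(2*(-1) + 0*(¼))²) = -64 + 139*(2*(-2 + 0)²) = -64 + 139*(2*(-2)²) = -64 + 139*(2*4) = -64 + 139*8 = -64 + 1112 = 1048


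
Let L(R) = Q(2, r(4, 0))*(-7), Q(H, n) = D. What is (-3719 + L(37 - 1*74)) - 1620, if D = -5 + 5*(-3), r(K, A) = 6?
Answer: -5199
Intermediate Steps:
D = -20 (D = -5 - 15 = -20)
Q(H, n) = -20
L(R) = 140 (L(R) = -20*(-7) = 140)
(-3719 + L(37 - 1*74)) - 1620 = (-3719 + 140) - 1620 = -3579 - 1620 = -5199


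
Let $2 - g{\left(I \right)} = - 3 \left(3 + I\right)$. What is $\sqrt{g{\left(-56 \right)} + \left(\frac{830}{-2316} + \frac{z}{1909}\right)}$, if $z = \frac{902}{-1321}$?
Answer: $\frac{i \sqrt{1341916411263331554870}}{2920231662} \approx 12.544 i$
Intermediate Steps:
$z = - \frac{902}{1321}$ ($z = 902 \left(- \frac{1}{1321}\right) = - \frac{902}{1321} \approx -0.68282$)
$g{\left(I \right)} = 11 + 3 I$ ($g{\left(I \right)} = 2 - - 3 \left(3 + I\right) = 2 - \left(-9 - 3 I\right) = 2 + \left(9 + 3 I\right) = 11 + 3 I$)
$\sqrt{g{\left(-56 \right)} + \left(\frac{830}{-2316} + \frac{z}{1909}\right)} = \sqrt{\left(11 + 3 \left(-56\right)\right) + \left(\frac{830}{-2316} - \frac{902}{1321 \cdot 1909}\right)} = \sqrt{\left(11 - 168\right) + \left(830 \left(- \frac{1}{2316}\right) - \frac{902}{2521789}\right)} = \sqrt{-157 - \frac{1047586951}{2920231662}} = \sqrt{- \frac{459523957885}{2920231662}} = \frac{i \sqrt{1341916411263331554870}}{2920231662}$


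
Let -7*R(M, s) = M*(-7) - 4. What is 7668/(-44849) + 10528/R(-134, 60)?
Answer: -1656176908/20944483 ≈ -79.075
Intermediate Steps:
R(M, s) = 4/7 + M (R(M, s) = -(M*(-7) - 4)/7 = -(-7*M - 4)/7 = -(-4 - 7*M)/7 = 4/7 + M)
7668/(-44849) + 10528/R(-134, 60) = 7668/(-44849) + 10528/(4/7 - 134) = 7668*(-1/44849) + 10528/(-934/7) = -7668/44849 + 10528*(-7/934) = -7668/44849 - 36848/467 = -1656176908/20944483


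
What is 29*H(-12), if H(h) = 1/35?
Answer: 29/35 ≈ 0.82857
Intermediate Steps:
H(h) = 1/35
29*H(-12) = 29*(1/35) = 29/35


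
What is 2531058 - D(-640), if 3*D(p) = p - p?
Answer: 2531058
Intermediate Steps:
D(p) = 0 (D(p) = (p - p)/3 = (⅓)*0 = 0)
2531058 - D(-640) = 2531058 - 1*0 = 2531058 + 0 = 2531058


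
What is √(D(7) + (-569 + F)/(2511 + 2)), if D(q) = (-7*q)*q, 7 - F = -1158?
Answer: 3*I*√240511691/2513 ≈ 18.514*I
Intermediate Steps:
F = 1165 (F = 7 - 1*(-1158) = 7 + 1158 = 1165)
D(q) = -7*q²
√(D(7) + (-569 + F)/(2511 + 2)) = √(-7*7² + (-569 + 1165)/(2511 + 2)) = √(-7*49 + 596/2513) = √(-343 + 596*(1/2513)) = √(-343 + 596/2513) = √(-861363/2513) = 3*I*√240511691/2513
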